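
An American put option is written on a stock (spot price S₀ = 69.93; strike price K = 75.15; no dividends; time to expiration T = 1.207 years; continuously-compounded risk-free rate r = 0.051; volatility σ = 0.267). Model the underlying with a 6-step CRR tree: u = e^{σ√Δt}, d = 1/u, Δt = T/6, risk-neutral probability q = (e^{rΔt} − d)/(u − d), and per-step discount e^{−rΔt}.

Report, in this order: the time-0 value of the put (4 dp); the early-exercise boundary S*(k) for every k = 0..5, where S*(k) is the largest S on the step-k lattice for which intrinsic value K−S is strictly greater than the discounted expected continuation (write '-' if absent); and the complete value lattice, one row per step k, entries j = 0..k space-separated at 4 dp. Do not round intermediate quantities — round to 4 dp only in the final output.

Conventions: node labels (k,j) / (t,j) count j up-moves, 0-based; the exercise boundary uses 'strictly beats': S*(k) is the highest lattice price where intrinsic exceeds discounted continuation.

Δt=0.20117  u=1.12722  d=0.88714  q=0.51305  discount=0.98979
step 6 (expiry): payoffs max(K−S,0) = 41.0611 31.8358 20.1140 5.2200 0.0000 0.0000 0.0000
step 5: (k=5,j=0): S=38.4257, K−S=36.7243, hold=35.9573 ⇒ V=36.7243 exercise | (k=5,j=1): S=48.8246, K−S=26.3254, hold=25.5584 ⇒ V=26.3254 exercise | (k=5,j=2): S=62.0376, K−S=13.1124, hold=12.3453 ⇒ V=13.1124 exercise | (k=5,j=3): S=78.8264, K−S=0.0000, hold=2.5159 ⇒ V=2.5159 continue | (k=5,j=4): S=100.1587, K−S=0.0000, hold=0.0000 ⇒ V=0.0000 continue | (k=5,j=5): S=127.2640, K−S=0.0000, hold=0.0000 ⇒ V=0.0000 continue  boundary S*=62.0376
step 4: (k=4,j=0): S=43.3142, K−S=31.8358, hold=31.0688 ⇒ V=31.8358 exercise | (k=4,j=1): S=55.0360, K−S=20.1140, hold=19.3470 ⇒ V=20.1140 exercise | (k=4,j=2): S=69.9300, K−S=5.2200, hold=7.5975 ⇒ V=7.5975 continue | (k=4,j=3): S=88.8547, K−S=0.0000, hold=1.2126 ⇒ V=1.2126 continue | (k=4,j=4): S=112.9008, K−S=0.0000, hold=0.0000 ⇒ V=0.0000 continue  boundary S*=55.0360
step 3: (k=3,j=0): S=48.8246, K−S=26.3254, hold=25.5584 ⇒ V=26.3254 exercise | (k=3,j=1): S=62.0376, K−S=13.1124, hold=13.5527 ⇒ V=13.5527 continue | (k=3,j=2): S=78.8264, K−S=0.0000, hold=4.2776 ⇒ V=4.2776 continue | (k=3,j=3): S=100.1587, K−S=0.0000, hold=0.5845 ⇒ V=0.5845 continue  boundary S*=48.8246
step 2: (k=2,j=0): S=55.0360, K−S=20.1140, hold=19.5705 ⇒ V=20.1140 exercise | (k=2,j=1): S=69.9300, K−S=5.2200, hold=8.7043 ⇒ V=8.7043 continue | (k=2,j=2): S=88.8547, K−S=0.0000, hold=2.3585 ⇒ V=2.3585 continue  boundary S*=55.0360
step 1: (k=1,j=0): S=62.0376, K−S=13.1124, hold=14.1147 ⇒ V=14.1147 continue | (k=1,j=1): S=78.8264, K−S=0.0000, hold=5.3930 ⇒ V=5.3930 continue  boundary S*=-
step 0: (k=0,j=0): S=69.9300, K−S=5.2200, hold=9.5416 ⇒ V=9.5416 continue  boundary S*=-

price = 9.5416
boundary = - - 55.0360 48.8246 55.0360 62.0376
tree:
9.5416
14.1147 5.3930
20.1140 8.7043 2.3585
26.3254 13.5527 4.2776 0.5845
31.8358 20.1140 7.5975 1.2126 0.0000
36.7243 26.3254 13.1124 2.5159 0.0000 0.0000
41.0611 31.8358 20.1140 5.2200 0.0000 0.0000 0.0000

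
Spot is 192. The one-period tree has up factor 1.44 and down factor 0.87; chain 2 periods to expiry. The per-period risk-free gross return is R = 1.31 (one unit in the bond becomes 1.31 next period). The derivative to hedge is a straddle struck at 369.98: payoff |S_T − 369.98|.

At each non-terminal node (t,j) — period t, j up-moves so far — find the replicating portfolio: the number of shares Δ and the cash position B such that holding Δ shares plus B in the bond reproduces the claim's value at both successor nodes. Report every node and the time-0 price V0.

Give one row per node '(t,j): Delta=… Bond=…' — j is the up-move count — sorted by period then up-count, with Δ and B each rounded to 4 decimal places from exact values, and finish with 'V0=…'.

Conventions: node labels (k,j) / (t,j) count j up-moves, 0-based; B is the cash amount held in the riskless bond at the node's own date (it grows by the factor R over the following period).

(0,0): Delta=-0.6969 Bond=176.9384
(1,0): Delta=-1.0000 Bond=282.4275
(1,1): Delta=-0.6427 Bond=216.8281
V0=43.1432

Risk-neutral probability p* = (R−d)/(u−d) = (1.31−0.87)/(1.44−0.87) = 0.7719.
Terminal payoffs: V(2,0)=224.6552, V(2,1)=129.4424, V(2,2)=28.1512
(1,0): S=167.0400. Δ = (V_up−V_dn)/(S_up−S_dn) = (129.4424−224.6552)/(240.5376−145.3248) = -1.0000. V = [p*·129.4424 + (1−p*)·224.6552]/1.31 = 115.3875. B = V − Δ·S = 282.4275.
(1,1): S=276.4800. Δ = (V_up−V_dn)/(S_up−S_dn) = (28.1512−129.4424)/(398.1312−240.5376) = -0.6427. V = [p*·28.1512 + (1−p*)·129.4424]/1.31 = 39.1242. B = V − Δ·S = 216.8281.
(0,0): S=192.0000. Δ = (V_up−V_dn)/(S_up−S_dn) = (39.1242−115.3875)/(276.4800−167.0400) = -0.6969. V = [p*·39.1242 + (1−p*)·115.3875]/1.31 = 43.1432. B = V − Δ·S = 176.9384.
Verification: the root portfolio costs Δ(0,0)·S0 + B(0,0) = 43.1432, matching V0.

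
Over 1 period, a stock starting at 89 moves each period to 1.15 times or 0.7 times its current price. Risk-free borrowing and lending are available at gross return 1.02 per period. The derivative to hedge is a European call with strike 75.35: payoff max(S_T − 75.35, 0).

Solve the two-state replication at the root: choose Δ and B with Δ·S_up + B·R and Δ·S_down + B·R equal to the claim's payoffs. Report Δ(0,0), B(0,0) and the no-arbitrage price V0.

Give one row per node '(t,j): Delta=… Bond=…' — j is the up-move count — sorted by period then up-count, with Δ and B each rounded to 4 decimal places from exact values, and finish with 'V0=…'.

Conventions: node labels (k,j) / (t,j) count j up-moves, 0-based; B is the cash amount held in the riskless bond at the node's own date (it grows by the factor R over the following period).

(0,0): Delta=0.6742 Bond=-41.1765
V0=18.8235

Arbitrage-free pricing uses the up-move probability p* = (R−d)/(u−d) = 0.7111, discounting each step at R = 1.02.
Payoffs at expiry: V(1,0)=0.0000, V(1,1)=27.0000
Node (0,0) S=89.0000: V=(p*·27.0000+(1−p*)·0.0000)/1.02=18.8235; Δ=(27.0000−0.0000)/(102.3500−62.3000)=0.6742; B=V−Δ·S=-41.1765
Sanity check at the root: Δ(0,0)·S0 + B(0,0) reproduces V0 = 18.8235.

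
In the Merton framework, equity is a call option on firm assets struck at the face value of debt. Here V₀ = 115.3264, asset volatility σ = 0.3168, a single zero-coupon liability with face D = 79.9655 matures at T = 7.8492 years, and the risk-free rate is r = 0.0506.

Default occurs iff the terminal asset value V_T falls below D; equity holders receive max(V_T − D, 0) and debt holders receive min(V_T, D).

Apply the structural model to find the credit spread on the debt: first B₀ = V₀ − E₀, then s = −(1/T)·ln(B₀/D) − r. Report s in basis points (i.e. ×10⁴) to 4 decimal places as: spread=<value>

Apply the equity-as-call identities (strike 79.9655, horizon 7.8492 years):
d₁ = [ln(V₀/D) + (r + σ²/2)T] / (σ√T)
   = [ln(115.3264/79.9655) + (0.0506 + 0.5·0.3168²)·7.8492] / (0.3168·√7.8492)
   = [0.366171 + 0.791051] / 0.887560 = 1.303824
d₂ = d₁ − σ√T = 1.303824 − 0.887560 = 0.416263
N(d₁) = 0.903853,  N(d₂) = 0.661391,  e^(−rT) = 0.672220
E₀ = V₀·N(d₁) − D·e^(−rT)·N(d₂)
   = 115.3264·0.903853 − 79.9655·0.672220·0.661391 = 68.685425
B₀ = V₀ − E₀ = 115.3264 − 68.685425 = 46.640975
spread = −(1/T)·ln(B₀/D) − r = −(1/7.8492)·ln(46.640975/79.9655) − 0.0506 = 0.01808418
in basis points: 0.01808418 × 10⁴ = 180.8418 bp

spread=180.8418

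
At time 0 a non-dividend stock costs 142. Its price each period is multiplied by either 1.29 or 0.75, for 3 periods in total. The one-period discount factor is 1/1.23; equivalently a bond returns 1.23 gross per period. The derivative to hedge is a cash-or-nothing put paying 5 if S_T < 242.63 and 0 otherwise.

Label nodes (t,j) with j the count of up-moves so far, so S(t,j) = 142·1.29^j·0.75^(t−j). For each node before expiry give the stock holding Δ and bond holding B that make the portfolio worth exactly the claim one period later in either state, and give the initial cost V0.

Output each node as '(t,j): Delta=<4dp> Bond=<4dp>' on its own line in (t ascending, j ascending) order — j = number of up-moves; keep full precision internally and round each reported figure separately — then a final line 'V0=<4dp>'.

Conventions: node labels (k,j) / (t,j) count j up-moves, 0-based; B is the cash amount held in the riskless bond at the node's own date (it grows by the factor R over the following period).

(0,0): Delta=-0.0341 Bond=5.6355
(1,0): Delta=0.0000 Bond=3.3049
(1,1): Delta=-0.0365 Bond=7.3850
(2,0): Delta=0.0000 Bond=4.0650
(2,1): Delta=0.0000 Bond=4.0650
(2,2): Delta=-0.0392 Bond=9.7109
V0=0.7998

Since d<R<u, set p* = (R−d)/(u−d) = 0.8889; price each node as the discounted p*-expectation of its children.
Payoffs at expiry: V(3,0)=5.0000, V(3,1)=5.0000, V(3,2)=5.0000, V(3,3)=0.0000
(2,0): S=79.8750. Δ = (V_up−V_dn)/(S_up−S_dn) = (5.0000−5.0000)/(103.0388−59.9062) = 0.0000. V = [p*·5.0000 + (1−p*)·5.0000]/1.23 = 4.0650. B = V − Δ·S = 4.0650.
(2,1): S=137.3850. Δ = (V_up−V_dn)/(S_up−S_dn) = (5.0000−5.0000)/(177.2267−103.0387) = 0.0000. V = [p*·5.0000 + (1−p*)·5.0000]/1.23 = 4.0650. B = V − Δ·S = 4.0650.
(2,2): S=236.3022. Δ = (V_up−V_dn)/(S_up−S_dn) = (0.0000−5.0000)/(304.8298−177.2267) = -0.0392. V = [p*·0.0000 + (1−p*)·5.0000]/1.23 = 0.4517. B = V − Δ·S = 9.7109.
(1,0): S=106.5000. Δ = (V_up−V_dn)/(S_up−S_dn) = (4.0650−4.0650)/(137.3850−79.8750) = 0.0000. V = [p*·4.0650 + (1−p*)·4.0650]/1.23 = 3.3049. B = V − Δ·S = 3.3049.
(1,1): S=183.1800. Δ = (V_up−V_dn)/(S_up−S_dn) = (0.4517−4.0650)/(236.3022−137.3850) = -0.0365. V = [p*·0.4517 + (1−p*)·4.0650]/1.23 = 0.6936. B = V − Δ·S = 7.3850.
(0,0): S=142.0000. Δ = (V_up−V_dn)/(S_up−S_dn) = (0.6936−3.3049)/(183.1800−106.5000) = -0.0341. V = [p*·0.6936 + (1−p*)·3.3049]/1.23 = 0.7998. B = V − Δ·S = 5.6355.
Check: Δ(0,0)·S0 + B(0,0) = 0.7998 = V0.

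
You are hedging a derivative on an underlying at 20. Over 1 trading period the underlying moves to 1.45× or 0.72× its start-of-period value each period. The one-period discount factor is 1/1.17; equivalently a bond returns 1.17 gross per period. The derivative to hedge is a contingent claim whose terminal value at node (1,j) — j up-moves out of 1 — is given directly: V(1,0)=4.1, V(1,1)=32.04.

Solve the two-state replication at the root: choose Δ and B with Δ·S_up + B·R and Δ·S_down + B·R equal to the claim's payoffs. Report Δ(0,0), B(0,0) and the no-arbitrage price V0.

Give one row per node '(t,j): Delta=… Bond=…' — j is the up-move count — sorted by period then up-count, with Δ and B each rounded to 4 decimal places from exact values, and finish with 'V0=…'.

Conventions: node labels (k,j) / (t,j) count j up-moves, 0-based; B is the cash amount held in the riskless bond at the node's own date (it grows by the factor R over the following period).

Risk-neutral probability p* = (R−d)/(u−d) = (1.17−0.72)/(1.45−0.72) = 0.6164.
Payoffs at expiry: V(1,0)=4.1000, V(1,1)=32.0400
(0,0): S=20.0000. Δ = (V_up−V_dn)/(S_up−S_dn) = (32.0400−4.1000)/(29.0000−14.4000) = 1.9137. V = [p*·32.0400 + (1−p*)·4.1000]/1.17 = 18.2250. B = V − Δ·S = -20.0489.
Verification: the root portfolio costs Δ(0,0)·S0 + B(0,0) = 18.2250, matching V0.

(0,0): Delta=1.9137 Bond=-20.0489
V0=18.2250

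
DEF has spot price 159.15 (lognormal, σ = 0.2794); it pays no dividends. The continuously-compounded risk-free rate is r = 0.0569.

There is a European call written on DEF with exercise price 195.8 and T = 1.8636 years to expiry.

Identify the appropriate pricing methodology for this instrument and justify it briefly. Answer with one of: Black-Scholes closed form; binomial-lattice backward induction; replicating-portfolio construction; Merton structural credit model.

framework: Black-Scholes closed form

Key observation: with DEF following a GBM at constant σ and r, the European call struck at 195.8 prices in closed form — nothing here needs a stepwise model or a balance sheet.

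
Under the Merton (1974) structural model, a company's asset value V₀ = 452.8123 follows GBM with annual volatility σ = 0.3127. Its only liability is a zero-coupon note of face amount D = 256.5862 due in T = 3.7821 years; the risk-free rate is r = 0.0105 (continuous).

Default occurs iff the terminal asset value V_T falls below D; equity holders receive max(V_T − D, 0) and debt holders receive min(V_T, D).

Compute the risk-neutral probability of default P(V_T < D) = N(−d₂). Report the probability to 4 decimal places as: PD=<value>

With assets at 452.8123 and a single debt payment of 256.5862 at 3.7821 years:
d₁ = [ln(V₀/D) + (r + σ²/2)T] / (σ√T)
   = [ln(452.8123/256.5862) + (0.0105 + 0.5·0.3127²)·3.7821] / (0.3127·√3.7821)
   = [0.568013 + 0.224621] / 0.608127 = 1.303402
d₂ = d₁ − σ√T = 1.303402 − 0.608127 = 0.695275
risk-neutral PD = N(−d₂) = N(-0.695275) = 0.243441

PD=0.2434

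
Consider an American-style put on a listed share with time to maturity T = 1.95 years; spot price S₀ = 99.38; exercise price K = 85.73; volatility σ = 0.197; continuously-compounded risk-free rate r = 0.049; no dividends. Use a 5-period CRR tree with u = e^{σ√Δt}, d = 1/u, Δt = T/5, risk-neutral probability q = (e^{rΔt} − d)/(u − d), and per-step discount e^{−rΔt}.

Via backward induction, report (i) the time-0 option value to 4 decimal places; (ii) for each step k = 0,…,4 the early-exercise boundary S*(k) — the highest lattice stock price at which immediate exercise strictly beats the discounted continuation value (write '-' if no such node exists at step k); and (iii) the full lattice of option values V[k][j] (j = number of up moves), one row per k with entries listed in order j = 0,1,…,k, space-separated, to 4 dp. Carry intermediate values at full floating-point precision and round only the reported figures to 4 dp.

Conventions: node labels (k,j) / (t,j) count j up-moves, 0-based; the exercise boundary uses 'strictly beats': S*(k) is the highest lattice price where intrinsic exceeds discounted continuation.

price = 2.6209
boundary = - - - 68.7084 77.7033
tree:
2.6209
5.0540 0.7023
9.4705 1.5819 0.0000
17.0216 3.5633 0.0000 0.0000
24.9753 8.0267 0.0000 0.0000 0.0000
32.0082 17.0216 0.0000 0.0000 0.0000 0.0000

params: Δt=0.39000 u=1.13091 d=0.88424 q=0.54750 e^(-rΔt)=0.98107
t_5 payoffs: 32.0082 17.0216 0.0000 0.0000 0.0000 0.0000
t_4: node(4,0) S=60.7547 payoff=24.9753 vs cont=23.3525 → 24.9753 [stop]  node(4,1) S=77.7033 payoff=8.0267 vs cont=7.5565 → 8.0267 [stop]  node(4,2) S=99.3800 payoff=0.0000 vs cont=0.0000 → 0.0000 [wait]  node(4,3) S=127.1038 payoff=0.0000 vs cont=0.0000 → 0.0000 [wait]  node(4,4) S=162.5616 payoff=0.0000 vs cont=0.0000 → 0.0000 [wait]  ⇒ S*(4)=77.7033
t_3: node(3,0) S=68.7084 payoff=17.0216 vs cont=15.3989 → 17.0216 [stop]  node(3,1) S=87.8758 payoff=0.0000 vs cont=3.5633 → 3.5633 [wait]  node(3,2) S=112.3903 payoff=0.0000 vs cont=0.0000 → 0.0000 [wait]  node(3,3) S=143.7435 payoff=0.0000 vs cont=0.0000 → 0.0000 [wait]  ⇒ S*(3)=68.7084
t_2: node(2,0) S=77.7033 payoff=8.0267 vs cont=9.4705 → 9.4705 [wait]  node(2,1) S=99.3800 payoff=0.0000 vs cont=1.5819 → 1.5819 [wait]  node(2,2) S=127.1038 payoff=0.0000 vs cont=0.0000 → 0.0000 [wait]  ⇒ S*(2)=-
t_1: node(1,0) S=87.8758 payoff=0.0000 vs cont=5.0540 → 5.0540 [wait]  node(1,1) S=112.3903 payoff=0.0000 vs cont=0.7023 → 0.7023 [wait]  ⇒ S*(1)=-
t_0: node(0,0) S=99.3800 payoff=0.0000 vs cont=2.6209 → 2.6209 [wait]  ⇒ S*(0)=-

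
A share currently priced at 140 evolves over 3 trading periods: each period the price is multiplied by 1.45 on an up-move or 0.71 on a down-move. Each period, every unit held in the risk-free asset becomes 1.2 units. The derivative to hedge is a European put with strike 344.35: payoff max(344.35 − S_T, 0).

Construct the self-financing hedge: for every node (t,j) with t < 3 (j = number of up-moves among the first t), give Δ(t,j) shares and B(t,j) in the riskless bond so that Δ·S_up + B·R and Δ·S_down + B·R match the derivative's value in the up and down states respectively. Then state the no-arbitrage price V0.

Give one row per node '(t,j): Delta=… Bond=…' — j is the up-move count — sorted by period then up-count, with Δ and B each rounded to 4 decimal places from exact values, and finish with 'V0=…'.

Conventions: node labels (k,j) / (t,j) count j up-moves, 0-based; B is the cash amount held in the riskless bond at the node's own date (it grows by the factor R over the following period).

(0,0): Delta=-0.7577 Bond=179.2023
(1,0): Delta=-1.0000 Bond=239.1319
(1,1): Delta=-0.6971 Bond=202.7523
(2,0): Delta=-1.0000 Bond=286.9583
(2,1): Delta=-1.0000 Bond=286.9583
(2,2): Delta=-0.6214 Bond=221.0295
V0=73.1308

Risk-neutral probability p* = (R−d)/(u−d) = (1.2−0.71)/(1.45−0.71) = 0.6622.
Payoffs at expiry: V(3,0)=294.2425, V(3,1)=242.0177, V(3,2)=135.3615, V(3,3)=0.0000
  t=2,j=0: stock 70.5740 → up 102.3323 (V=242.0177), down 50.1075 (V=294.2425). Price 216.3843; hedge Δ=-1.0000, bond B=286.9583.
  t=2,j=1: stock 144.1300 → up 208.9885 (V=135.3615), down 102.3323 (V=242.0177). Price 142.8283; hedge Δ=-1.0000, bond B=286.9583.
  t=2,j=2: stock 294.3500 → up 426.8075 (V=0.0000), down 208.9885 (V=135.3615). Price 38.1085; hedge Δ=-0.6214, bond B=221.0295.
  t=1,j=0: stock 99.4000 → up 144.1300 (V=142.8283), down 70.5740 (V=216.3843). Price 139.7319; hedge Δ=-1.0000, bond B=239.1319.
  t=1,j=1: stock 203.0000 → up 294.3500 (V=38.1085), down 144.1300 (V=142.8283). Price 61.2390; hedge Δ=-0.6971, bond B=202.7523.
  t=0,j=0: stock 140.0000 → up 203.0000 (V=61.2390), down 99.4000 (V=139.7319). Price 73.1308; hedge Δ=-0.7577, bond B=179.2023.
As a check, the time-0 holding Δ(0,0)·S0 + B(0,0) comes to 73.1308 — exactly V0.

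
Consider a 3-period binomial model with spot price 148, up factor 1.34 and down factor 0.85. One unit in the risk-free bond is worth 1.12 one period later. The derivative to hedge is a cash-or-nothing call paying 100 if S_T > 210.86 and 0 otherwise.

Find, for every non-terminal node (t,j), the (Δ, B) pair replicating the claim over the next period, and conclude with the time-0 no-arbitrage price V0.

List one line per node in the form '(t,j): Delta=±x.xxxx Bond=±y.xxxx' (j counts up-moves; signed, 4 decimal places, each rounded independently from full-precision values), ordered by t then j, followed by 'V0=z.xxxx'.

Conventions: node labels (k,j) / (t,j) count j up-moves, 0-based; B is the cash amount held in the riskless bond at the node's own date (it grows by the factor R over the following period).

The replicating-portfolio and risk-neutral prices coincide; use p* = (1.12−0.85)/(1.34−0.85) = 0.5510 for the latter.
Expiry values: V(3,0)=0.0000, V(3,1)=0.0000, V(3,2)=100.0000, V(3,3)=100.0000
Node (2,0) S=106.9300: V=(p*·0.0000+(1−p*)·0.0000)/1.12=0.0000; Δ=(0.0000−0.0000)/(143.2862−90.8905)=0.0000; B=V−Δ·S=0.0000
Node (2,1) S=168.5720: V=(p*·100.0000+(1−p*)·0.0000)/1.12=49.1983; Δ=(100.0000−0.0000)/(225.8865−143.2862)=1.2106; B=V−Δ·S=-154.8834
Node (2,2) S=265.7488: V=(p*·100.0000+(1−p*)·100.0000)/1.12=89.2857; Δ=(100.0000−100.0000)/(356.1034−225.8865)=0.0000; B=V−Δ·S=89.2857
Node (1,0) S=125.8000: V=(p*·49.1983+(1−p*)·0.0000)/1.12=24.2047; Δ=(49.1983−0.0000)/(168.5720−106.9300)=0.7981; B=V−Δ·S=-76.1999
Node (1,1) S=198.3200: V=(p*·89.2857+(1−p*)·49.1983)/1.12=63.6493; Δ=(89.2857−49.1983)/(265.7488−168.5720)=0.4125; B=V−Δ·S=-18.1618
Node (0,0) S=148.0000: V=(p*·63.6493+(1−p*)·24.2047)/1.12=41.0174; Δ=(63.6493−24.2047)/(198.3200−125.8000)=0.5439; B=V−Δ·S=-39.4819
Verification: the root portfolio costs Δ(0,0)·S0 + B(0,0) = 41.0174, matching V0.

(0,0): Delta=0.5439 Bond=-39.4819
(1,0): Delta=0.7981 Bond=-76.1999
(1,1): Delta=0.4125 Bond=-18.1618
(2,0): Delta=0.0000 Bond=0.0000
(2,1): Delta=1.2106 Bond=-154.8834
(2,2): Delta=0.0000 Bond=89.2857
V0=41.0174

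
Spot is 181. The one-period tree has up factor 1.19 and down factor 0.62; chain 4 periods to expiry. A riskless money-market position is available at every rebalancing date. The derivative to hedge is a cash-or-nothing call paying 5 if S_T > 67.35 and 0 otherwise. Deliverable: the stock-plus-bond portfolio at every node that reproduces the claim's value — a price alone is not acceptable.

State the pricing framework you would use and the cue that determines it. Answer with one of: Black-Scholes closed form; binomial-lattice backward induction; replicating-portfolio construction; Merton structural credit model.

Key observation: the task asks for the hedge itself — share and bond holdings at every node of the 4-period tree on spot 181 with factors 1.19/0.62 — which is exactly what the replicating-portfolio construction produces.

framework: replicating-portfolio construction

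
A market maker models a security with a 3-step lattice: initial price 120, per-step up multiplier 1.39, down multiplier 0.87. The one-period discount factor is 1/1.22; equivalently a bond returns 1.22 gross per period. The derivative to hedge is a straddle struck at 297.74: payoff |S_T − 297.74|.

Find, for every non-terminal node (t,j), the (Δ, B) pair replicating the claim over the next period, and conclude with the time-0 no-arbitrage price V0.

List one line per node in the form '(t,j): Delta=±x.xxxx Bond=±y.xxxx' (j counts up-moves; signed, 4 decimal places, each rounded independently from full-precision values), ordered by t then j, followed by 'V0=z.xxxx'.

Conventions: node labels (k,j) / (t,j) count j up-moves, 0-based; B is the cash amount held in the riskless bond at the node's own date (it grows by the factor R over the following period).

No-arbitrage ⇒ martingale measure with p* = (R−d)/(u−d) = 0.6731.
Expiry values: V(3,0)=218.7196, V(3,1)=171.4891, V(3,2)=96.0288, V(3,3)=24.5343
Node (2,0) S=90.8280: V=(p*·171.4891+(1−p*)·218.7196)/1.22=153.2212; Δ=(171.4891−218.7196)/(126.2509−79.0204)=-1.0000; B=V−Δ·S=244.0492
Node (2,1) S=145.1160: V=(p*·96.0288+(1−p*)·171.4891)/1.22=98.9332; Δ=(96.0288−171.4891)/(201.7112−126.2509)=-1.0000; B=V−Δ·S=244.0492
Node (2,2) S=231.8520: V=(p*·24.5343+(1−p*)·96.0288)/1.22=39.2684; Δ=(24.5343−96.0288)/(322.2743−201.7112)=-0.5930; B=V−Δ·S=176.7578
Node (1,0) S=104.4000: V=(p*·98.9332+(1−p*)·153.2212)/1.22=95.6403; Δ=(98.9332−153.2212)/(145.1160−90.8280)=-1.0000; B=V−Δ·S=200.0403
Node (1,1) S=166.8000: V=(p*·39.2684+(1−p*)·98.9332)/1.22=48.1756; Δ=(39.2684−98.9332)/(231.8520−145.1160)=-0.6879; B=V−Δ·S=162.9155
Node (0,0) S=120.0000: V=(p*·48.1756+(1−p*)·95.6403)/1.22=52.2073; Δ=(48.1756−95.6403)/(166.8000−104.4000)=-0.7607; B=V−Δ·S=143.4856
Verification: the root portfolio costs Δ(0,0)·S0 + B(0,0) = 52.2073, matching V0.

(0,0): Delta=-0.7607 Bond=143.4856
(1,0): Delta=-1.0000 Bond=200.0403
(1,1): Delta=-0.6879 Bond=162.9155
(2,0): Delta=-1.0000 Bond=244.0492
(2,1): Delta=-1.0000 Bond=244.0492
(2,2): Delta=-0.5930 Bond=176.7578
V0=52.2073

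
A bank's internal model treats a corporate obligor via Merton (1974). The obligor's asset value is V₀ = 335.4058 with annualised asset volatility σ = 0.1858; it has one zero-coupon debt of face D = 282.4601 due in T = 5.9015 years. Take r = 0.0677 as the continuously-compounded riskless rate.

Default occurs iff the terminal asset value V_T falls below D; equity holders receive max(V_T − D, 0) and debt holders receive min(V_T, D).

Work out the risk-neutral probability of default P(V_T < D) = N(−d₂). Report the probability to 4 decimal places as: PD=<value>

PD=0.1491

Equity is a call on the firm's assets struck at D = 282.4601:
d₁ = [ln(V₀/D) + (r + σ²/2)T] / (σ√T)
   = [ln(335.4058/282.4601) + (0.0677 + 0.5·0.1858²)·5.9015] / (0.1858·√5.9015)
   = [0.171804 + 0.501396] / 0.451364 = 1.491479
d₂ = d₁ − σ√T = 1.491479 − 0.451364 = 1.040115
risk-neutral PD = N(−d₂) = N(-1.040115) = 0.149143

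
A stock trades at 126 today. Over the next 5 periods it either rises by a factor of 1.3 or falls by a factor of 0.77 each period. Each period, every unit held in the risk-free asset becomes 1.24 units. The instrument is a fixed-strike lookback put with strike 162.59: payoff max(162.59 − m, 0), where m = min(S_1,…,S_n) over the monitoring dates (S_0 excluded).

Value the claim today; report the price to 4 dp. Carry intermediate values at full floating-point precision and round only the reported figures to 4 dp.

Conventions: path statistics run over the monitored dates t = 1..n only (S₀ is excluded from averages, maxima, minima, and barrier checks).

price = 4.1697

Under the martingale measure an up-move has probability p* = 0.8868; value the claim as the probability-weighted average of per-path payoffs, discounted 5 periods at R = 1.24.
Enumerate all 2^5 = 32 price paths (U = up ×1.3, D = down ×0.77); each path with k up-moves has probability p*^k·(1−p*)^(5−k).
DDDDD: m=34.1055, payoff=128.4845, prob=0.000019
UDDDD: m=57.5807, payoff=105.0093, prob=0.000146
DUDDD: m=57.5807, payoff=105.0093, prob=0.000146
UUDDD: m=97.2141, payoff=65.3759, prob=0.001141
DDUDD: m=57.5807, payoff=105.0093, prob=0.000146
UDUDD: m=97.2141, payoff=65.3759, prob=0.001141
DUUDD: m=97.0200, payoff=65.5700, prob=0.001141
UUUDD: m=163.8000, payoff=0.0000, prob=0.008938
DDDUD: m=57.5232, payoff=105.0668, prob=0.000146
UDDUD: m=97.1170, payoff=65.4730, prob=0.001141
DUDUD: m=97.0200, payoff=65.5700, prob=0.001141
UUDUD: m=163.8000, payoff=0.0000, prob=0.008938
DDUUD: m=74.7054, payoff=87.8846, prob=0.001141
UDUUD: m=126.1260, payoff=36.4640, prob=0.008938
DUUUD: m=97.0200, payoff=65.5700, prob=0.008938
UUUUD: m=163.8000, payoff=0.0000, prob=0.070011
DDDDU: m=44.2928, payoff=118.2972, prob=0.000146
UDDDU: m=74.7801, payoff=87.8099, prob=0.001141
DUDDU: m=74.7801, payoff=87.8099, prob=0.001141
UUDDU: m=126.2521, payoff=36.3379, prob=0.008938
DDUDU: m=74.7054, payoff=87.8846, prob=0.001141
UDUDU: m=126.1260, payoff=36.4640, prob=0.008938
DUUDU: m=97.0200, payoff=65.5700, prob=0.008938
UUUDU: m=163.8000, payoff=0.0000, prob=0.070011
DDDUU: m=57.5232, payoff=105.0668, prob=0.001141
UDDUU: m=97.1170, payoff=65.4730, prob=0.008938
DUDUU: m=97.0200, payoff=65.5700, prob=0.008938
UUDUU: m=163.8000, payoff=0.0000, prob=0.070011
DDUUU: m=74.7054, payoff=87.8846, prob=0.008938
UDUUU: m=126.1260, payoff=36.4640, prob=0.070011
DUUUU: m=97.0200, payoff=65.5700, prob=0.070011
UUUUU: m=163.8000, payoff=0.0000, prob=0.548416
Price = Σ prob·payoff / R^5 = 12.223868 / 2.931625 = 4.1697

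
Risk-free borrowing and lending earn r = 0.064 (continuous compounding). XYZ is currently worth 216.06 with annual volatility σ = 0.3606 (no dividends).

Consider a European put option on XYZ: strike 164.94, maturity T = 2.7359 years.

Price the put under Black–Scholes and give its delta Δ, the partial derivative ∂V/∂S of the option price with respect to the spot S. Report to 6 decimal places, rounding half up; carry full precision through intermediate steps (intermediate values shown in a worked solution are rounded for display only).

price = 13.275912
Δ = -0.148144

σ√T = 0.3606·√2.7359 = 0.596452
d₁ = (ln(S/K) + (r+σ²/2)T) / (σ√T) = (ln(216.06/164.94) + (0.064+0.3606²/2)·2.7359) / 0.596452 = (0.269974 + 0.352975) / 0.596452 = 1.044425
d₂ = d₁ − σ√T = 1.044425 − 0.596452 = 0.447972
e^{−rT} = 0.839375
N(−d₁) = 0.148144,  N(−d₂) = 0.327087
Put price V = K·e^{−rT}·N(−d₂) − S·N(−d₁) = 45.284001 − 32.008089 = 13.275912
Δ = −N(−d₁) = -0.148144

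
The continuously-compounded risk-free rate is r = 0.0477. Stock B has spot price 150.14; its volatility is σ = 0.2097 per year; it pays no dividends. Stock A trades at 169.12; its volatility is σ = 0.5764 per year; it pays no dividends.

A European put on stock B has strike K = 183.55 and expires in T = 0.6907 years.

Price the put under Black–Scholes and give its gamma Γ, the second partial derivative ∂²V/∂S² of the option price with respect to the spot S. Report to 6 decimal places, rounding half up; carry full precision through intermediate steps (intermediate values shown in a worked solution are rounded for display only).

σ√T = 0.2097·√0.6907 = 0.174278
d₁ = (ln(S/K) + (r+σ²/2)T) / (σ√T) = (ln(150.14/183.55) + (0.0477+0.2097²/2)·0.6907) / 0.174278 = (-0.200919 + 0.048133) / 0.174278 = -0.876679
d₂ = d₁ − σ√T = -0.876679 − 0.174278 = -1.050957
e^{−rT} = 0.967590
N(−d₁) = 0.809669,  N(−d₂) = 0.853361
Put price V = K·e^{−rT}·N(−d₂) − S·N(−d₁) = 151.557938 − 121.563779 = 29.994160
φ(d₁) = (1/√(2π))·e^{−d₁²/2} = 0.271655
Γ = φ(d₁) / (S·σ·√T) = 0.010382

price = 29.994160
Γ = 0.010382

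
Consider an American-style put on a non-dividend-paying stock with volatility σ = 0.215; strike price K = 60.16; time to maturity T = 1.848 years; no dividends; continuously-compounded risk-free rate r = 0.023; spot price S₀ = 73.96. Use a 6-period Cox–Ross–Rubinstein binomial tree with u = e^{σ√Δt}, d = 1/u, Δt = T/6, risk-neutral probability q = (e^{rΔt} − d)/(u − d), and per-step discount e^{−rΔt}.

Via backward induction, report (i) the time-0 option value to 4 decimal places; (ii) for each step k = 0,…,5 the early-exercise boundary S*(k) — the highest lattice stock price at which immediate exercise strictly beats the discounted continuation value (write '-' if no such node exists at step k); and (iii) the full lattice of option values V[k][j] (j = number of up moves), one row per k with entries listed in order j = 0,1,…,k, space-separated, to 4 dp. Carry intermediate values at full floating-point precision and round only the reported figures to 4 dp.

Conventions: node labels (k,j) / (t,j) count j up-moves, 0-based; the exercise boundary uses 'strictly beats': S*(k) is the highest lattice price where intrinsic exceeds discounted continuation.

params: Δt=0.30800 u=1.12673 d=0.88752 q=0.49992 e^(-rΔt)=0.99294
t_6 payoffs: 24.0127 14.2702 1.9018 0.0000 0.0000 0.0000 0.0000
t_5: node(5,0) S=40.7283 payoff=19.4317 vs cont=19.0070 → 19.4317 [stop]  node(5,1) S=51.7055 payoff=8.4545 vs cont=8.0298 → 8.4545 [stop]  node(5,2) S=65.6412 payoff=0.0000 vs cont=0.9444 → 0.9444 [wait]  node(5,3) S=83.3330 payoff=0.0000 vs cont=0.0000 → 0.0000 [wait]  node(5,4) S=105.7931 payoff=0.0000 vs cont=0.0000 → 0.0000 [wait]  node(5,5) S=134.3066 payoff=0.0000 vs cont=0.0000 → 0.0000 [wait]  ⇒ S*(5)=51.7055
t_4: node(4,0) S=45.8898 payoff=14.2702 vs cont=13.8455 → 14.2702 [stop]  node(4,1) S=58.2582 payoff=1.9018 vs cont=4.6668 → 4.6668 [wait]  node(4,2) S=73.9600 payoff=0.0000 vs cont=0.4689 → 0.4689 [wait]  node(4,3) S=93.8938 payoff=0.0000 vs cont=0.0000 → 0.0000 [wait]  node(4,4) S=119.2003 payoff=0.0000 vs cont=0.0000 → 0.0000 [wait]  ⇒ S*(4)=45.8898
t_3: node(3,0) S=51.7055 payoff=8.4545 vs cont=9.4024 → 9.4024 [wait]  node(3,1) S=65.6412 payoff=0.0000 vs cont=2.5501 → 2.5501 [wait]  node(3,2) S=83.3330 payoff=0.0000 vs cont=0.2328 → 0.2328 [wait]  node(3,3) S=105.7931 payoff=0.0000 vs cont=0.0000 → 0.0000 [wait]  ⇒ S*(3)=-
t_2: node(2,0) S=58.2582 payoff=1.9018 vs cont=5.9345 → 5.9345 [wait]  node(2,1) S=73.9600 payoff=0.0000 vs cont=1.3818 → 1.3818 [wait]  node(2,2) S=93.8938 payoff=0.0000 vs cont=0.1156 → 0.1156 [wait]  ⇒ S*(2)=-
t_1: node(1,0) S=65.6412 payoff=0.0000 vs cont=3.6327 → 3.6327 [wait]  node(1,1) S=83.3330 payoff=0.0000 vs cont=0.7435 → 0.7435 [wait]  ⇒ S*(1)=-
t_0: node(0,0) S=73.9600 payoff=0.0000 vs cont=2.1729 → 2.1729 [wait]  ⇒ S*(0)=-

price = 2.1729
boundary = - - - - 45.8898 51.7055
tree:
2.1729
3.6327 0.7435
5.9345 1.3818 0.1156
9.4024 2.5501 0.2328 0.0000
14.2702 4.6668 0.4689 0.0000 0.0000
19.4317 8.4545 0.9444 0.0000 0.0000 0.0000
24.0127 14.2702 1.9018 0.0000 0.0000 0.0000 0.0000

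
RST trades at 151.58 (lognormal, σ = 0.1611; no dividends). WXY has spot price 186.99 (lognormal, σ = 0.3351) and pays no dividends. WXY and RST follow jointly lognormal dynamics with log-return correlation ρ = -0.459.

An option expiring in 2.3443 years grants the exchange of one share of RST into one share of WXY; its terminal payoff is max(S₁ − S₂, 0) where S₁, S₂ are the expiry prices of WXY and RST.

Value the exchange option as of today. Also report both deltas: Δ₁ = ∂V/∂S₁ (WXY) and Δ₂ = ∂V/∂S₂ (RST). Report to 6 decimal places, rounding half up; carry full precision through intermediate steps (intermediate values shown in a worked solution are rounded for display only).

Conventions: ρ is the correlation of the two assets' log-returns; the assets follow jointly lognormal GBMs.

exchange price = 63.803340
Δ1 = 0.741561
Δ2 = -0.493872

σ_eff = √(σ₁² + σ₂² − 2ρσ₁σ₂) = √(0.3351² + 0.1611² − 2·-0.459·0.3351·0.1611) = 0.433363
d₁ = (ln(S₁/S₂) + (q₂ − q₁ + σ_eff²/2)T) / (σ_eff√T) = (ln(186.99/151.58) + (0.0 − 0.0 + 0.093902)·2.3443) / 0.663526 = 0.648166
d₂ = d₁ − σ_eff√T = 0.648166 − 0.663526 = -0.015360
N(d₁) = 0.741561,  N(d₂) = 0.493872
V = S₁·e^{−q₁T}·N(d₁) − S₂·e^{−q₂T}·N(d₂) = 138.664528 − 74.861189 = 63.803340
Key observation: pricing in RST-units makes this a unit-strike call on the ratio S₁/S₂ — the risk-free rate cancels and cannot affect the value.
Δ₁ = e^{−q₁T}·N(d₁) = 0.741561;  Δ₂ = −e^{−q₂T}·N(d₂) = -0.493872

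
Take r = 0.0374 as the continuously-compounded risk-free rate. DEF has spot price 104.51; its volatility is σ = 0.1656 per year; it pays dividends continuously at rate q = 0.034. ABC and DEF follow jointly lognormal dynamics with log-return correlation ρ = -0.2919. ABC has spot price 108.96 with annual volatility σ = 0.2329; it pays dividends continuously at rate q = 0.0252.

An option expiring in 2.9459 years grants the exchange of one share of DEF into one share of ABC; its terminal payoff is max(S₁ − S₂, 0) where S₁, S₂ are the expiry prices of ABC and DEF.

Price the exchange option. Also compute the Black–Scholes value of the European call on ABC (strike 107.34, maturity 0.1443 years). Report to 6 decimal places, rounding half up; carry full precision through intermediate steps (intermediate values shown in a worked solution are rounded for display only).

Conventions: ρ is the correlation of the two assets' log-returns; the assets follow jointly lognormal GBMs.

exchange price = 24.816230
price(ABC call K=107.34) = 4.767606

σ_eff = √(σ₁² + σ₂² − 2ρσ₁σ₂) = √(0.2329² + 0.1656² − 2·-0.2919·0.2329·0.1656) = 0.322772
d₁ = (ln(S₁/S₂) + (q₂ − q₁ + σ_eff²/2)T) / (σ_eff√T) = (ln(108.96/104.51) + (0.034 − 0.0252 + 0.052091)·2.9459) / 0.553994 = 0.399060
d₂ = d₁ − σ_eff√T = 0.399060 − 0.553994 = -0.154934
N(d₁) = 0.655075,  N(d₂) = 0.438437
V = S₁·e^{−q₁T}·N(d₁) − S₂·e^{−q₂T}·N(d₂) = 66.270128 − 41.453898 = 24.816230
[vanilla: ABC call K=107.34]
σ√T = 0.2329·√0.1443 = 0.088471
d₁ = (ln(S/K) + (r−q+σ²/2)T) / (σ√T) = (ln(108.96/107.34) + (0.0374−0.0252+0.2329²/2)·0.1443) / 0.088471 = (0.014979 + 0.005674) / 0.088471 = 0.233449
d₂ = d₁ − σ√T = 0.233449 − 0.088471 = 0.144977
e^{−rT} = 0.994618
e^{−qT} = 0.996370
N(d₁) = 0.592294,  N(d₂) = 0.557636
price = S·e^{−qT}·N(d₁) − K·e^{−rT}·N(d₂) = 64.302051 − 59.534444 = 4.767606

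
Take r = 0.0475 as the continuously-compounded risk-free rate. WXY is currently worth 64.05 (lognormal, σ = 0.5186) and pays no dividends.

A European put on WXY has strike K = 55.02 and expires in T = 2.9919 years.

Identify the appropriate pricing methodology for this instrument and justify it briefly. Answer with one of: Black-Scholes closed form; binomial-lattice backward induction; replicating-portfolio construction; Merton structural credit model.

Key observation: a European claim on WXY (strike 55.02) — a lognormal (GBM) underlying with constant rate and volatility — has an exact closed-form value; no lattice or capital structure is involved.

framework: Black-Scholes closed form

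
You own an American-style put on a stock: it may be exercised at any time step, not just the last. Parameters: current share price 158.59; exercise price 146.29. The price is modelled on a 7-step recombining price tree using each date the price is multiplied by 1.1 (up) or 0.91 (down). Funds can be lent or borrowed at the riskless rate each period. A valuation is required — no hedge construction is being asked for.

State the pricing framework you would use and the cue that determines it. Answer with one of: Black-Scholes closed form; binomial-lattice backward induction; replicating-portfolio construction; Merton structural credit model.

framework: binomial-lattice backward induction

Key observation: the defining feature is the embedded early-exercise option across 7 discrete dates on the spot-158.59 tree; pricing the strike-146.29 put means working backward with an exercise test at every node.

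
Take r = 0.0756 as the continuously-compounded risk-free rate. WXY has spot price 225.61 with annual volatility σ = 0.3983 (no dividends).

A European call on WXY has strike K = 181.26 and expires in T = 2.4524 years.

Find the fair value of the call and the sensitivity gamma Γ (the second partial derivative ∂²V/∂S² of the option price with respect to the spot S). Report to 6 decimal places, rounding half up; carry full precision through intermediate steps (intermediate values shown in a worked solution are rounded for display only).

σ√T = 0.3983·√2.4524 = 0.623743
d₁ = (ln(S/K) + (r+σ²/2)T) / (σ√T) = (ln(225.61/181.26) + (0.0756+0.3983²/2)·2.4524) / 0.623743 = (0.218875 + 0.379929) / 0.623743 = 0.960018
d₂ = d₁ − σ√T = 0.960018 − 0.623743 = 0.336274
e^{−rT} = 0.830771
N(d₁) = 0.831477,  N(d₂) = 0.631668
Call price V = S·N(d₁) − K·e^{−rT}·N(d₂) = 187.589494 − 95.120042 = 92.469452
φ(d₁) = (1/√(2π))·e^{−d₁²/2} = 0.251640
Γ = φ(d₁) / (S·σ·√T) = 0.001788

price = 92.469452
Γ = 0.001788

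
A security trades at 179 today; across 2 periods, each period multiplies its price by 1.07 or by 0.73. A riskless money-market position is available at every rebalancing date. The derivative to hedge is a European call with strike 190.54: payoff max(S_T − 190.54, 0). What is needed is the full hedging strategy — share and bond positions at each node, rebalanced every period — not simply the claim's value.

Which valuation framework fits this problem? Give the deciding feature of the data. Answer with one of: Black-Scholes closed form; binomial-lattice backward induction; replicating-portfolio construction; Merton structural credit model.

Key observation: a price alone would not answer the question — the per-node share/bond construction on the spot-179, 1.07/0.73 tree is required, and only the replicating-portfolio method yields it.

framework: replicating-portfolio construction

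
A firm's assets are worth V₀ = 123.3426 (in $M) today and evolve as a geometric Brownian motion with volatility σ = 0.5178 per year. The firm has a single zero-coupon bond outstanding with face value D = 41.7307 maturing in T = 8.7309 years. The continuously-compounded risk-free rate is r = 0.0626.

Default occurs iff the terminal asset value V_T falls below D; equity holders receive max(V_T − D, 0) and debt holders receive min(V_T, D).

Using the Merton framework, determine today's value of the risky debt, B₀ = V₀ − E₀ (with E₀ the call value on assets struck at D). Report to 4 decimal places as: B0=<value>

B0=19.0759

Apply the equity-as-call identities (strike 41.7307, horizon 8.7309 years):
d₁ = [ln(V₀/D) + (r + σ²/2)T] / (σ√T)
   = [ln(123.3426/41.7307) + (0.0626 + 0.5·0.5178²)·8.7309] / (0.5178·√8.7309)
   = [1.083729 + 1.717005] / 1.530000 = 1.830544
d₂ = d₁ − σ√T = 1.830544 − 1.530000 = 0.300544
N(d₁) = 0.966416,  N(d₂) = 0.618119,  e^(−rT) = 0.578941
E₀ = V₀·N(d₁) − D·e^(−rT)·N(d₂)
   = 123.3426·0.966416 − 41.7307·0.578941·0.618119 = 104.266708
B₀ = V₀ − E₀ = 123.3426 − 104.266708 = 19.075892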